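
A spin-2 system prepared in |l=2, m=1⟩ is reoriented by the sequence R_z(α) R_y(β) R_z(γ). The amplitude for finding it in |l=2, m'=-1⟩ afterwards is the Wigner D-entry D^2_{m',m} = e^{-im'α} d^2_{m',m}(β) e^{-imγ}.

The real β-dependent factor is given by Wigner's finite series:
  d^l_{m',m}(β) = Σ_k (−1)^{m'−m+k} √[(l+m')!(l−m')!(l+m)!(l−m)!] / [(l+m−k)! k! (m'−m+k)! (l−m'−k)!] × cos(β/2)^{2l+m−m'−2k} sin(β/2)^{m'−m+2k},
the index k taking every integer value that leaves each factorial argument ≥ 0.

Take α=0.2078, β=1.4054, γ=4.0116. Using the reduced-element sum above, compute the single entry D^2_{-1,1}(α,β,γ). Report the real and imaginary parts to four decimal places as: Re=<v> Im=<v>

Re=-0.4379 Im=0.3414

Split into d^2_{-1,1}(β=1.4054) × two z-phases.
c=cos(1.4054/2)=0.763100, s=sin(1.4054/2)=0.646280; N=√[1·6·6·1]=6.000000
k∈{2,3} keeps every argument non-negative
  k=2: (−1)^0·6.0000/(2)·0.7631^2·0.6463^2 = +0.729669
  k=3: (−1)^1·6.0000/(6)·0.7631^0·0.6463^4 = -0.174455
d^2_{-1,1}(1.4054) = +0.729669 -0.174455 = +0.555214
Attach z-rotation phases: D = e^{-i(-1)(0.2078)}·(+0.555214)·e^{-i(1)(4.0116)} = -0.437862+0.341379i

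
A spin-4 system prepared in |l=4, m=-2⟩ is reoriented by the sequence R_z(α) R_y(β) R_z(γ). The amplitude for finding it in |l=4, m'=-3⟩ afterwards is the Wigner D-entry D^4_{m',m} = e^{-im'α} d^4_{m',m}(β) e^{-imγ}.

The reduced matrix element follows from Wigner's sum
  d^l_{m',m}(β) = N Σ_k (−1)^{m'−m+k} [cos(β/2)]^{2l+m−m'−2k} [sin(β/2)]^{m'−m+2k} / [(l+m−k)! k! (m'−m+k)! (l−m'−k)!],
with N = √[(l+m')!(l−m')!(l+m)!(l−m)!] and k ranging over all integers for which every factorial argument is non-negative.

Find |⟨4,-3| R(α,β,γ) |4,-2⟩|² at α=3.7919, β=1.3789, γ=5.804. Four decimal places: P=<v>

D^4_{-3,-2}(3.7919,1.3789,5.804) = e^{-i·-3·3.7919}·d^4_{-3,-2}(1.3789)·e^{-i·-2·5.804}. Compute d first:
With c≡cos(β/2)=0.771596 and s≡sin(β/2)=0.636113, N=[1·5040·2·720]^{1/2}=2693.993318
Admissible k: 1..2 (factorial args all ≥0)
  k=1: (−1)^0·2693.9933/(720)·0.7716^7·0.6361^1 = +0.387550
  k=2: (−1)^1·2693.9933/(240)·0.7716^5·0.6361^3 = -0.790201
d^4_{-3,-2}(1.3789) = +0.387550 -0.790201 = -0.402651
|D^4_{-3,-2}|² = |d^4_{-3,-2}(β)|² = (-0.402651)² = 0.162128 (the z-rotation phases have unit modulus)

P=0.1621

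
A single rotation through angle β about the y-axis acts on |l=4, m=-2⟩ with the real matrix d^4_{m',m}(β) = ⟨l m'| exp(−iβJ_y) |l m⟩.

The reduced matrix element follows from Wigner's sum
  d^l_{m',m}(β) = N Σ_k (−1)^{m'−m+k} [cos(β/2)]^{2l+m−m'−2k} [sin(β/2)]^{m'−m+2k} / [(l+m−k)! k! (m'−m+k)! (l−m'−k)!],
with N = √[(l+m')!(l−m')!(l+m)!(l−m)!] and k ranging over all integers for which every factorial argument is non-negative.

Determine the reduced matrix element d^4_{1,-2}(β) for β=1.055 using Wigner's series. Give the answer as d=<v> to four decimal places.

d=-0.4565

d^4_{1,-2}(β=1.055) via Wigner's sum:
Half-angle: c=0.864068, s=0.503375. N=√(120·6·2·720)=1018.233765
k∈{0,1,2} keeps every argument non-negative
  k=0: (−1)^3·1018.2338/(72)·0.8641^5·0.5034^3 = -0.868819
  k=1: (−1)^4·1018.2338/(48)·0.8641^3·0.5034^5 = +0.442290
  k=2: (−1)^5·1018.2338/(240)·0.8641^1·0.5034^7 = -0.030021
d^4_{1,-2}(1.055) = -0.868819 +0.442290 -0.030021 = -0.456550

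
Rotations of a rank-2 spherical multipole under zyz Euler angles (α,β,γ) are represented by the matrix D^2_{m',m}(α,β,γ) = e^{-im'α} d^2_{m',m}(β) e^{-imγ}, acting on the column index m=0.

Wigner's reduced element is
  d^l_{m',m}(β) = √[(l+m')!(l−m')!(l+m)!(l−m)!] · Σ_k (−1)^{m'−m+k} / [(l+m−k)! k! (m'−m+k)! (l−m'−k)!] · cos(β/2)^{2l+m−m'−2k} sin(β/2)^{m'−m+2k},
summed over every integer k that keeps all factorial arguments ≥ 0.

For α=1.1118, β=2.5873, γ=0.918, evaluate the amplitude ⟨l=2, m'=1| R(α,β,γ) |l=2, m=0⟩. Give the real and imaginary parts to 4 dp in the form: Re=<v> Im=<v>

Re=0.2428 Im=-0.4914

First d^2_{1,0}(β=2.5873), then the phase factors e^{-i(1)α} and e^{-i(0)γ}:
Half-angle: c=0.273612, s=0.961840. N=√(6·1·2·2)=4.898979
Admissible k: 0..1 (factorial args all ≥0)
  k=0: (−1)^1·4.8990/(2)·0.2736^3·0.9618^1 = -0.048260
  k=1: (−1)^2·4.8990/(2)·0.2736^1·0.9618^3 = +0.596375
d^2_{1,0}(2.5873) = -0.048260 +0.596375 = +0.548115
D = (+0.443049-0.896498i)·(+0.548115)·(+1.000000+0.000000i) = +0.242842-0.491384i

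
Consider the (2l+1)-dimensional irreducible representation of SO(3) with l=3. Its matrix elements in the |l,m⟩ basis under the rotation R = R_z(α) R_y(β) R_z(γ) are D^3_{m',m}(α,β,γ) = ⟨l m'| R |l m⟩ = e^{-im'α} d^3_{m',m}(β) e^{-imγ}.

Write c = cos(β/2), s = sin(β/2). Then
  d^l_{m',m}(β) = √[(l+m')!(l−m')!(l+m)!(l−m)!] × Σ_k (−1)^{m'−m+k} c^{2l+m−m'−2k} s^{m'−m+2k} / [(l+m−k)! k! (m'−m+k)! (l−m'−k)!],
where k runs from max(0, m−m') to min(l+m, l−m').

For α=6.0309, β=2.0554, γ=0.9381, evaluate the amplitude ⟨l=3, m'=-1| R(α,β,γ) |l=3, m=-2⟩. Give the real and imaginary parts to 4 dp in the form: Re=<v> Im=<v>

First d^3_{-1,-2}(β=2.0554), then the phase factors e^{-i(-1)α} and e^{-i(-2)γ}:
With c≡cos(β/2)=0.516789 and s≡sin(β/2)=0.856113, N=[2·24·1·120]^{1/2}=75.894664
The bounds max(0,m−m')=0 and min(l+m,l−m')=1 give 2 terms
  k=0: (−1)^1·75.8947/(24)·0.5168^5·0.8561^1 = -0.099793
  k=1: (−1)^2·75.8947/(12)·0.5168^3·0.8561^3 = +0.547726
d^3_{-1,-2}(2.0554) = -0.099793 +0.547726 = +0.447933
Phases: e^{-i·(-1)·6.0309}=+0.968344-0.249618i, e^{-i·(-2)·0.9381}=-0.300678+0.953726i ⇒ D=-0.023782+0.447301i

Re=-0.0238 Im=0.4473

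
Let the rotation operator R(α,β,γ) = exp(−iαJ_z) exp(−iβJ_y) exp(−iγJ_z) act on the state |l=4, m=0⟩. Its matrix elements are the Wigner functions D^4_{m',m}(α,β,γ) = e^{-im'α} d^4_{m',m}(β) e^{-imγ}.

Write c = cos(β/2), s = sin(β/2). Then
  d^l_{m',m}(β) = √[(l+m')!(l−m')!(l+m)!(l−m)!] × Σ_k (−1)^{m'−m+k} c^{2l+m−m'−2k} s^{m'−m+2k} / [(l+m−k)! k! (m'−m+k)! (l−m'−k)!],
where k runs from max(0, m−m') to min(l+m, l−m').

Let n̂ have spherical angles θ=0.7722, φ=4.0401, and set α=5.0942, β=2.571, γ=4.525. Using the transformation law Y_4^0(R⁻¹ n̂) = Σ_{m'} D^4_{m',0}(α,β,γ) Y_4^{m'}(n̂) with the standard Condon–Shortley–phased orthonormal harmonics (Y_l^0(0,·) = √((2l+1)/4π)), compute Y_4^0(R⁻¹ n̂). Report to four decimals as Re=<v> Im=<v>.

Re=-0.1221 Im=0.0000

Need the full column D^4_{m',0} for m'=−4..4 at α=5.0942, β=2.571, γ=4.525.
cos(β/2)=0.281442, sin(β/2)=0.959578
d^4_{-4,0}: single k=4 term ⇒ +0.044507;  D = +0.001938+0.044464i
d^4_{-3,0}: k∈[3..4] ⇒ +0.018461 -0.214601 = -0.196140;  D = +0.178662-0.080938i
d^4_{-2,0}: k∈[2..4] ⇒ +0.004341 -0.134576 +0.586653 = +0.456418;  D = -0.329687-0.315633i
d^4_{-1,0}: k∈[1..4] ⇒ +0.000600 -0.041865 +0.486670 -0.942902 = -0.497497;  D = -0.185368+0.461673i
d^4_{0,0}: k∈[0..4] ⇒ +0.000039 -0.007322 +0.191504 -0.989418 +0.718858 = -0.086337;  D = -0.086337+0.000000i
d^4_{1,0}: k∈[0..3] ⇒ -0.000600 +0.041865 -0.486670 +0.942902 = +0.497497;  D = +0.185368+0.461673i
d^4_{2,0}: k∈[0..2] ⇒ +0.004341 -0.134576 +0.586653 = +0.456418;  D = -0.329687+0.315633i
d^4_{3,0}: k∈[0..1] ⇒ -0.018461 +0.214601 = +0.196140;  D = -0.178662-0.080938i
d^4_{4,0}: single k=0 term ⇒ +0.044507;  D = +0.001938-0.044464i
Y_4^{m'}(θ=0.7722,φ=4.0401) and Σ D·Y over m':
  (+0.0019+0.0445i)·(-0.0943+0.0458i)  (+0.1787-0.0809i)·(+0.2748+0.1314i)  (-0.3297-0.3156i)·(-0.0947-0.4114i)  (-0.1854+0.4617i)·(-0.0872+0.1096i)  (-0.0863+0.0000i)·(-0.3362+0.0000i)  (+0.1854+0.4617i)·(+0.0872+0.1096i)  (-0.3297+0.3156i)·(-0.0947+0.4114i)  (-0.1787-0.0809i)·(-0.2748+0.1314i)  (+0.0019-0.0445i)·(-0.0943-0.0458i)
Y_4^0(R⁻¹ n̂) = -0.122095+0.000000i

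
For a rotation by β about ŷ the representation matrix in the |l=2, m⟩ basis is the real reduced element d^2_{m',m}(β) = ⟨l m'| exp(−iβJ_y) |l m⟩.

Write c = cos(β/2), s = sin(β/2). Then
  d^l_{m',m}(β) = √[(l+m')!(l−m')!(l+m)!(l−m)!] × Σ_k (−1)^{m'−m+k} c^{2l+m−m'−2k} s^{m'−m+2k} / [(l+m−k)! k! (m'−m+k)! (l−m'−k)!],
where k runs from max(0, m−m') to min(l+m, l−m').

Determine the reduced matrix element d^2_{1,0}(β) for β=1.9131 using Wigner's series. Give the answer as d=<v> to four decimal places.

d^2_{1,0}(β=1.9131) via Wigner's sum:
Half-angle: c=0.576343, s=0.817208. N=√(6·1·2·2)=4.898979
k∈{0,1} keeps every argument non-negative
  k=0: (−1)^1·4.8990/(2)·0.5763^3·0.8172^1 = -0.383222
  k=1: (−1)^2·4.8990/(2)·0.5763^1·0.8172^3 = +0.770468
d^2_{1,0}(1.9131) = -0.383222 +0.770468 = +0.387245

d=0.3872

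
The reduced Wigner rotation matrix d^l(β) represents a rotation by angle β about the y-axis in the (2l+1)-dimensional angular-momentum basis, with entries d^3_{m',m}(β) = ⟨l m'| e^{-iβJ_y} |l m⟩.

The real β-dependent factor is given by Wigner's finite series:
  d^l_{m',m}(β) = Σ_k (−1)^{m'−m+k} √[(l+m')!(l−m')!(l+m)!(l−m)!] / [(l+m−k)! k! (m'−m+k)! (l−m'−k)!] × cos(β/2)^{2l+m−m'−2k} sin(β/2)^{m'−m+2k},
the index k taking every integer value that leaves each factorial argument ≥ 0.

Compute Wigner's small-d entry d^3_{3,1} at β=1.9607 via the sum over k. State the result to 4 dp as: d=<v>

d^3_{3,1}(β=1.9607) via Wigner's sum:
Half-angle: c=0.556732, s=0.830692. N=√(720·1·24·2)=185.903201
k: max(0,(1)−(3))=0 … min(3+(1),3−(3))=0
  k=0: (−1)^2·185.9032/(48)·0.5567^4·0.8307^2 = +0.256750
d^3_{3,1}(1.9607) = +0.256750

d=0.2567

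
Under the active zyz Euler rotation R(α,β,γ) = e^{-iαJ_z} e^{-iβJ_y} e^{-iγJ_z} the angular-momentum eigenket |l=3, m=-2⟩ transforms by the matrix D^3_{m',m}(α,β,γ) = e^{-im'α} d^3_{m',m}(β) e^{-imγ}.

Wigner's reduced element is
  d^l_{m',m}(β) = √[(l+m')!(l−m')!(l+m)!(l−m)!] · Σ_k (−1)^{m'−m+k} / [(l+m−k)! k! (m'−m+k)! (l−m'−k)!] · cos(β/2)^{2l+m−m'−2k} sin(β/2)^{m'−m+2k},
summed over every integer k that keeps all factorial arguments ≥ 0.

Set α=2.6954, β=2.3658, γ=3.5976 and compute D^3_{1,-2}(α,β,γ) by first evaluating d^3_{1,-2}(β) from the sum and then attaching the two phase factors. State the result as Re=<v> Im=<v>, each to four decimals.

D^3_{1,-2}(2.6954,2.3658,3.5976) = e^{-i·1·2.6954}·d^3_{1,-2}(2.3658)·e^{-i·-2·3.5976}. Compute d first:
Half-angle: c=0.378242, s=0.925707. N=√(24·2·1·120)=75.894664
k∈{0,1} keeps every argument non-negative
  k=0: (−1)^3·75.8947/(12)·0.3782^3·0.9257^3 = -0.271493
  k=1: (−1)^4·75.8947/(24)·0.3782^1·0.9257^5 = +0.813087
d^3_{1,-2}(2.3658) = -0.271493 +0.813087 = +0.541593
D = (-0.902097-0.431534i)·(+0.541593)·(+0.612154+0.790739i) = -0.114271-0.529401i

Re=-0.1143 Im=-0.5294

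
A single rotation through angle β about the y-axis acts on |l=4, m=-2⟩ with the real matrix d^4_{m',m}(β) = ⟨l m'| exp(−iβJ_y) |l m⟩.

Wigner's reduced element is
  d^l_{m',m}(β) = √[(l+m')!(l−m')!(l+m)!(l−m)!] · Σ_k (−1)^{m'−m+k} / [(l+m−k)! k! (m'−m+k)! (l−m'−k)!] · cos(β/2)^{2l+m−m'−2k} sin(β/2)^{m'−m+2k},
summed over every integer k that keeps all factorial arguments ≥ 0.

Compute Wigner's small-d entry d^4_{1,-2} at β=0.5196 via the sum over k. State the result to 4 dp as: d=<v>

d^4_{1,-2}(β=0.5196) via Wigner's sum:
Half-angle: c=0.966441, s=0.256887. N=√(120·6·2·720)=1018.233765
Admissible k: 0..2 (factorial args all ≥0)
  k=0: (−1)^3·1018.2338/(72)·0.9664^5·0.2569^3 = -0.202125
  k=1: (−1)^4·1018.2338/(48)·0.9664^3·0.2569^5 = +0.021421
  k=2: (−1)^5·1018.2338/(240)·0.9664^1·0.2569^7 = -0.000303
d^4_{1,-2}(0.5196) = -0.202125 +0.021421 -0.000303 = -0.181007

d=-0.1810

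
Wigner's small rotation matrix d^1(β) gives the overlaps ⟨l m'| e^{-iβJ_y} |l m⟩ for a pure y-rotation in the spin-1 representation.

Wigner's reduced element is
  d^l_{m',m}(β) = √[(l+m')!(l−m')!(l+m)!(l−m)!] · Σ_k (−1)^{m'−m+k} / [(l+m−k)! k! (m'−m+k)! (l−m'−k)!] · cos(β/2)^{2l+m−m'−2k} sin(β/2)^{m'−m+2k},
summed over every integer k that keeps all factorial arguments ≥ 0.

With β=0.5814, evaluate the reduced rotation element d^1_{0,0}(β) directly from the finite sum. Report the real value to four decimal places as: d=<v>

d=0.8357

d^1_{0,0}(β=0.5814) via Wigner's sum:
With c≡cos(β/2)=0.958043 and s≡sin(β/2)=0.286623, N=[1·1·1·1]^{1/2}=1.000000
The bounds max(0,m−m')=0 and min(l+m,l−m')=1 give 2 terms
  k=0: (−1)^0·1.0000/(1)·0.9580^2·0.2866^0 = +0.917847
  k=1: (−1)^1·1.0000/(1)·0.9580^0·0.2866^2 = -0.082153
d^1_{0,0}(0.5814) = +0.917847 -0.082153 = +0.835695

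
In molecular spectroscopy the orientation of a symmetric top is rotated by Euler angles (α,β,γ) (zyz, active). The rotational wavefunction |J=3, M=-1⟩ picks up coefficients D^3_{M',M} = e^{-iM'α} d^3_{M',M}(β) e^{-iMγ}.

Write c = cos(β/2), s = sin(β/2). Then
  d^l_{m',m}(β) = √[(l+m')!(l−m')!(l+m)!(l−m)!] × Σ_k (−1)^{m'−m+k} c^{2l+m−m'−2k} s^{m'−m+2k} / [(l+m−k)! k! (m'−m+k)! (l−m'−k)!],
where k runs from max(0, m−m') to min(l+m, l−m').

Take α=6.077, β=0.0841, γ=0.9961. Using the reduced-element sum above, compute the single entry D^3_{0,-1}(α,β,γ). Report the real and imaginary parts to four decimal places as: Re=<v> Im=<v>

Re=-0.0784 Im=-0.1210

Split into d^3_{0,-1}(β=0.0841) × two z-phases.
With c≡cos(β/2)=0.999116 and s≡sin(β/2)=0.042038, N=[6·6·2·24]^{1/2}=41.569219
k∈{0,1,2} keeps every argument non-negative
  k=0: (−1)^1·41.5692/(12)·0.9991^5·0.0420^1 = -0.144980
  k=1: (−1)^2·41.5692/(4)·0.9991^3·0.0420^3 = +0.000770
  k=2: (−1)^3·41.5692/(12)·0.9991^1·0.0420^5 = -0.000000
d^3_{0,-1}(0.0841) = -0.144980 +0.000770 -0.000000 = -0.144211
Phases: e^{-i·(0)·6.077}=+1.000000+0.000000i, e^{-i·(-1)·0.9961}=+0.543580+0.839357i ⇒ D=-0.078390-0.121044i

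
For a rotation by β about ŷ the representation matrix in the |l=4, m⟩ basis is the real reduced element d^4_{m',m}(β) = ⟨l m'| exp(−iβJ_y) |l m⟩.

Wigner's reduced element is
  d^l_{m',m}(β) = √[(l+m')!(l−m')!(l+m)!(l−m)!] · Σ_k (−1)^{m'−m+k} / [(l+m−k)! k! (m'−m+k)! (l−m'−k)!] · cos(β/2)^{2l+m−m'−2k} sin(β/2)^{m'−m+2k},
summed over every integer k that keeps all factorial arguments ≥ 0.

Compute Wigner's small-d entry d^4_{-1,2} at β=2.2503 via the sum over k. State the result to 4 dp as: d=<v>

d^4_{-1,2}(β=2.2503) via Wigner's sum:
c=cos(2.2503/2)=0.431041, s=sin(2.2503/2)=0.902332; N=√[6·120·720·2]=1018.233765
k∈{3,4,5} keeps every argument non-negative
  k=3: (−1)^0·1018.2338/(72)·0.4310^5·0.9023^3 = +0.154600
  k=4: (−1)^1·1018.2338/(48)·0.4310^3·0.9023^5 = -1.016237
  k=5: (−1)^2·1018.2338/(240)·0.4310^1·0.9023^7 = +0.890677
d^4_{-1,2}(2.2503) = +0.154600 -1.016237 +0.890677 = +0.029040

d=0.0290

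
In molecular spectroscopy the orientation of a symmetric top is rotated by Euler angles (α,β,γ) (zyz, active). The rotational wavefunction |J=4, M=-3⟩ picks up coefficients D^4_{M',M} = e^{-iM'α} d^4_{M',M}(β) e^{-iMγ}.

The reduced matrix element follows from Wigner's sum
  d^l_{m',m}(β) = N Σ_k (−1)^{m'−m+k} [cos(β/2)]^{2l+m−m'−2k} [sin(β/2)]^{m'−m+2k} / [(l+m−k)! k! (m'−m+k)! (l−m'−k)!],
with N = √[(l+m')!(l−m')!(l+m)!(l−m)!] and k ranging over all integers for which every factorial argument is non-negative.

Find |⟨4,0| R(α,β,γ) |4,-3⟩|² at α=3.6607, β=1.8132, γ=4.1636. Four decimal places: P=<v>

P=0.1055

Split into d^4_{0,-3}(β=1.8132) × two z-phases.
Half-angle: c=0.616427, s=0.787412. N=√(24·24·1·5040)=1703.830978
Admissible k: 0..1 (factorial args all ≥0)
  k=0: (−1)^3·1703.8310/(144)·0.6164^5·0.7874^3 = -0.514135
  k=1: (−1)^4·1703.8310/(144)·0.6164^3·0.7874^5 = +0.838918
d^4_{0,-3}(1.8132) = -0.514135 +0.838918 = +0.324782
|D^4_{0,-3}|² = |d^4_{0,-3}(β)|² = (+0.324782)² = 0.105484 (the z-rotation phases have unit modulus)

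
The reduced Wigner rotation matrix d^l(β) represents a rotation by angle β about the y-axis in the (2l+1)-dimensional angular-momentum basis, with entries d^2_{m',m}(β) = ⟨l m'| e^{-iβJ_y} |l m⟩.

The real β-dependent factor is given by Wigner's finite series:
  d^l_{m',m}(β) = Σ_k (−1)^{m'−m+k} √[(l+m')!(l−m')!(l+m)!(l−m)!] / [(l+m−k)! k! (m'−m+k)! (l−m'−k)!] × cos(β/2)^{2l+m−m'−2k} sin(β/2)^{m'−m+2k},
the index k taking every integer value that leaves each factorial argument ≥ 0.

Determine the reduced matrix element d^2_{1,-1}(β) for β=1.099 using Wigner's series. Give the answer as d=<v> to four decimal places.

d^2_{1,-1}(β=1.099) via Wigner's sum:
With c≡cos(β/2)=0.852786 and s≡sin(β/2)=0.522261, N=[6·1·1·6]^{1/2}=6.000000
Admissible k: 0..1 (factorial args all ≥0)
  k=0: (−1)^2·6.0000/(2)·0.8528^2·0.5223^2 = +0.595081
  k=1: (−1)^3·6.0000/(6)·0.8528^0·0.5223^4 = -0.074396
d^2_{1,-1}(1.099) = +0.595081 -0.074396 = +0.520685

d=0.5207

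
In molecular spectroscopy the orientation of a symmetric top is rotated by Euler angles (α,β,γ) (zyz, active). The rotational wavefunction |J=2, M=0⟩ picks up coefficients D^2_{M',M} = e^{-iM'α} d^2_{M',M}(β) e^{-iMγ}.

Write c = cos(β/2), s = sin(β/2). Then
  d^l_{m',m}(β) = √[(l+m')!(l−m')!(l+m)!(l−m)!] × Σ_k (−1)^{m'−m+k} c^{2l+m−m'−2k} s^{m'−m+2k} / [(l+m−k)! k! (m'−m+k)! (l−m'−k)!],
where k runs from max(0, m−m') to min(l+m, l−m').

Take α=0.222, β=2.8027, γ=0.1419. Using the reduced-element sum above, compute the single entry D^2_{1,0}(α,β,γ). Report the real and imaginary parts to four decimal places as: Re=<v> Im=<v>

Re=0.3746 Im=-0.0845

Split into d^2_{1,0}(β=2.8027) × two z-phases.
Half-angle: c=0.168637, s=0.985678. N=√(6·1·2·2)=4.898979
The bounds max(0,m−m')=0 and min(l+m,l−m')=1 give 2 terms
  k=0: (−1)^1·4.8990/(2)·0.1686^3·0.9857^1 = -0.011579
  k=1: (−1)^2·4.8990/(2)·0.1686^1·0.9857^3 = +0.395579
d^2_{1,0}(2.8027) = -0.011579 +0.395579 = +0.384000
Phases: e^{-i·(1)·0.222}=+0.975459-0.220181i, e^{-i·(0)·0.1419}=+1.000000+0.000000i ⇒ D=+0.374576-0.084549i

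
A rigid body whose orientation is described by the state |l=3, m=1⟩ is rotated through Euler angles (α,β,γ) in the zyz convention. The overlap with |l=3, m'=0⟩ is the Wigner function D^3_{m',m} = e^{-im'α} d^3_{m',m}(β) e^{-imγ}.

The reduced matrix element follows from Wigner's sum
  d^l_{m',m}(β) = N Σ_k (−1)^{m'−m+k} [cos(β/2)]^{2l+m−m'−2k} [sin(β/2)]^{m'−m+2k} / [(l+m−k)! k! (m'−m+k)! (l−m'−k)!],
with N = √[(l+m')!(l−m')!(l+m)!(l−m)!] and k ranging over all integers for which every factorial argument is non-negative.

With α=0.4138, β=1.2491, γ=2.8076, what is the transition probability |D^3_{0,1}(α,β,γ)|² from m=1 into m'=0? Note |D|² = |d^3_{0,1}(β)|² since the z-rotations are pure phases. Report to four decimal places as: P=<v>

P=0.0422

Split into d^3_{0,1}(β=1.2491) × two z-phases.
With c≡cos(β/2)=0.811226 and s≡sin(β/2)=0.584732, N=[6·6·24·2]^{1/2}=41.569219
k∈{1,2,3} keeps every argument non-negative
  k=1: (−1)^0·41.5692/(12)·0.8112^5·0.5847^1 = +0.711636
  k=2: (−1)^1·41.5692/(4)·0.8112^3·0.5847^3 = -1.109198
  k=3: (−1)^2·41.5692/(12)·0.8112^1·0.5847^5 = +0.192096
d^3_{0,1}(1.2491) = +0.711636 -1.109198 +0.192096 = -0.205466
|D^3_{0,1}|² = |d^3_{0,1}(β)|² = (-0.205466)² = 0.042216 (the z-rotation phases have unit modulus)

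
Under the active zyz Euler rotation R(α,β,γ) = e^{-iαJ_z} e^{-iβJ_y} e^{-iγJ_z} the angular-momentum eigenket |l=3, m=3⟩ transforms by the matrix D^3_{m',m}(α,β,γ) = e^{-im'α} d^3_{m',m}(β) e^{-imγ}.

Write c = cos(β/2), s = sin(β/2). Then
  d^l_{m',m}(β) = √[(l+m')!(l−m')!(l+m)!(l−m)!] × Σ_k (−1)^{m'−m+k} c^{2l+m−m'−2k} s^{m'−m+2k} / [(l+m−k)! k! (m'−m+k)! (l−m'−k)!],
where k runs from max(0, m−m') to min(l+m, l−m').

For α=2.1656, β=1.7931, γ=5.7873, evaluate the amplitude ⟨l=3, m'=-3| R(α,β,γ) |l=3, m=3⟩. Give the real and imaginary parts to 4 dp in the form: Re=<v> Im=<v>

Re=-0.0296 Im=0.2253

Split into d^3_{-3,3}(β=1.7931) × two z-phases.
With c≡cos(β/2)=0.624309 and s≡sin(β/2)=0.781178, N=[1·720·720·1]^{1/2}=720.000000
The bounds max(0,m−m')=6 and min(l+m,l−m')=6 give 1 term
  k=6: (−1)^0·720.0000/(720)·0.6243^0·0.7812^6 = +0.227247
d^3_{-3,3}(1.7931) = +0.227247
Phases: e^{-i·(-3)·2.1656}=+0.977271+0.211994i, e^{-i·(3)·5.7873}=+0.083045+0.996546i ⇒ D=-0.029566+0.225316i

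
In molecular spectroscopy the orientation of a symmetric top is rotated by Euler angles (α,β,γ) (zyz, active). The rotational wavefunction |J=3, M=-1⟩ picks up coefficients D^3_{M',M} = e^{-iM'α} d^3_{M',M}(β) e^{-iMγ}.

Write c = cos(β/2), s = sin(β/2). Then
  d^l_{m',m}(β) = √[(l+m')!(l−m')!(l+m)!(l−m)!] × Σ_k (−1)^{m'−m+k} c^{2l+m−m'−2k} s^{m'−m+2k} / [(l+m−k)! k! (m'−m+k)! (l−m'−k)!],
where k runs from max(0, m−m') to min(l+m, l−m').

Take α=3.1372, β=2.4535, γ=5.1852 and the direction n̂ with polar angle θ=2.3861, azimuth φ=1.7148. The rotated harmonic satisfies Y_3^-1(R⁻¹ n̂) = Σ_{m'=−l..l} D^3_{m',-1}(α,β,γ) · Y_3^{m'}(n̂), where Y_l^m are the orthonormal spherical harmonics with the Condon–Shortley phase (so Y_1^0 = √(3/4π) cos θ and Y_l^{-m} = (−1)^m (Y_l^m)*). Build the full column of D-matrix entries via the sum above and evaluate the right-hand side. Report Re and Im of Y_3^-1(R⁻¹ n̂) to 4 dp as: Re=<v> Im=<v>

Need the full column D^3_{m',-1} for m'=−3..3 at α=3.1372, β=2.4535, γ=5.1852.
cos(β/2)=0.337299, sin(β/2)=0.941398
d^3_{-3,-1}: single k=2 term ⇒ +0.044428;  D = -0.019709+0.039817i
d^3_{-2,-1}: k∈[1..2] ⇒ +0.012997 -0.202486 = -0.189489;  D = -0.084806+0.169452i
d^3_{-1,-1}: k∈[0..2] ⇒ +0.001473 -0.091769 +0.536134 = +0.445838;  D = -0.201285+0.397814i
d^3_{0,-1}: k∈[0..2] ⇒ -0.014238 +0.332718 -0.863915 = -0.545435;  D = -0.248386+0.485596i
d^3_{1,-1}: k∈[0..2] ⇒ +0.068827 -0.714846 +0.696047 = +0.050028;  D = -0.022978+0.044439i
d^3_{2,-1}: k∈[0..1] ⇒ -0.202486 +0.788643 = +0.586157;  D = +0.271505-0.519486i
d^3_{3,-1}: single k=0 term ⇒ +0.346073;  D = -0.161645+0.306003i
Y_3^{m'}(θ=2.3861,φ=1.7148) and Σ D·Y over m':
  (-0.0197+0.0398i)·(+0.0563+0.1221i)  (-0.0848+0.1695i)·(+0.3353-0.0993i)  (-0.2013+0.3978i)·(-0.0525-0.3617i)  (-0.2484+0.4856i)·(+0.0952+0.0000i)  (-0.0230+0.0444i)·(+0.0525-0.3617i)  (+0.2715-0.5195i)·(+0.3353+0.0993i)  (-0.1616+0.3060i)·(-0.0563+0.1221i)
Y_3^-1(R⁻¹ n̂) = +0.242469-0.010291i

Re=0.2425 Im=-0.0103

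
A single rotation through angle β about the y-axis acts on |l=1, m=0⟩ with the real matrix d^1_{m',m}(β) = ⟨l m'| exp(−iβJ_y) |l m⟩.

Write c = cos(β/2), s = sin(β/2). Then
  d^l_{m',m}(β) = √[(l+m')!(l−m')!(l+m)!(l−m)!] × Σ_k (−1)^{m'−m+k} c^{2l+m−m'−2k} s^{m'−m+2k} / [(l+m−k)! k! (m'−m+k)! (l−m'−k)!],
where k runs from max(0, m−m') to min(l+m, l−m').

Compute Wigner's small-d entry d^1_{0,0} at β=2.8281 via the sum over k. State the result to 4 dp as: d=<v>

d=-0.9513

d^1_{0,0}(β=2.8281) via Wigner's sum:
Half-angle: c=0.156105, s=0.987740. N=√(1·1·1·1)=1.000000
k∈{0,1} keeps every argument non-negative
  k=0: (−1)^0·1.0000/(1)·0.1561^2·0.9877^0 = +0.024369
  k=1: (−1)^1·1.0000/(1)·0.1561^0·0.9877^2 = -0.975631
d^1_{0,0}(2.8281) = +0.024369 -0.975631 = -0.951262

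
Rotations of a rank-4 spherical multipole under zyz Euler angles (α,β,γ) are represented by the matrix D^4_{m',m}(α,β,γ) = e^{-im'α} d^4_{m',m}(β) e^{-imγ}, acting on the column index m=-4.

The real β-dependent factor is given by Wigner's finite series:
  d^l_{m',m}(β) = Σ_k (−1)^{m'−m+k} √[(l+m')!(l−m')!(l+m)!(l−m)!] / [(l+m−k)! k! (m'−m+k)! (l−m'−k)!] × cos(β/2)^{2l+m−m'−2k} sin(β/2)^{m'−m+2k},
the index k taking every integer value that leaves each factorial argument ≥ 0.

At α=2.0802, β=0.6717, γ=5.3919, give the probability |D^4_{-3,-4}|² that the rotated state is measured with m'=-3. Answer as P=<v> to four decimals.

P=0.3885

First d^4_{-3,-4}(β=0.6717), then the phase factors e^{-i(-3)α} and e^{-i(-4)γ}:
Half-angle: c=0.944131, s=0.329572. N=√(1·5040·1·40320)=14255.272709
k∈{0} keeps every argument non-negative
  k=0: (−1)^1·14255.2727/(5040)·0.9441^7·0.3296^1 = -0.623332
d^4_{-3,-4}(0.6717) = -0.623332
|D^4_{-3,-4}|² = |d^4_{-3,-4}(β)|² = (-0.623332)² = 0.388543 (the z-rotation phases have unit modulus)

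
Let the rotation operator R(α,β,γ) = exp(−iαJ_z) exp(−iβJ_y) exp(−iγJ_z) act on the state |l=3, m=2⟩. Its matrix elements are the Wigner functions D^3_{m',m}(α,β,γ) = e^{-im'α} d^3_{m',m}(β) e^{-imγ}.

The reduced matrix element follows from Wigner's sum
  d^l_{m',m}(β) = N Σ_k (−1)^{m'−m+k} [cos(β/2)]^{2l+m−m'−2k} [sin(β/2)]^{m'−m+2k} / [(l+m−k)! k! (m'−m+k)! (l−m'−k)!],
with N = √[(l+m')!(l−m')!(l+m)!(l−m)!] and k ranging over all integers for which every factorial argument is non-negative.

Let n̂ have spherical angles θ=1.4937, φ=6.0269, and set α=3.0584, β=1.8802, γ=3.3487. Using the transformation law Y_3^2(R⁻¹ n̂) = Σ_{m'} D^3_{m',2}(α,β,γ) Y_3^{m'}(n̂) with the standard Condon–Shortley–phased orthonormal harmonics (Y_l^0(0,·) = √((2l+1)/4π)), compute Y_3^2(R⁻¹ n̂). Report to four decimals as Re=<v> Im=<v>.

Need the full column D^3_{m',2} for m'=−3..3 at α=3.0584, β=1.8802, γ=3.3487.
cos(β/2)=0.589707, sin(β/2)=0.807617
d^3_{-3,2}: single k=5 term ⇒ +0.496295;  D = -0.390912+0.305771i
d^3_{-2,2}: k∈[4..5] ⇒ +0.739716 -0.277481 = +0.462235;  D = +0.386490-0.253548i
d^3_{-1,2}: k∈[3..4] ⇒ +0.683213 -0.640714 = +0.042499;  D = -0.037349+0.020278i
d^3_{0,2}: k∈[2..3] ⇒ +0.432034 -0.810318 = -0.378285;  D = -0.346294+0.152249i
d^3_{1,2}: k∈[1..2] ⇒ +0.182133 -0.683213 = -0.501080;  D = +0.473877-0.162856i
d^3_{2,2}: k∈[0..1] ⇒ +0.042055 -0.394391 = -0.352336;  D = -0.341571+0.086428i
d^3_{3,2}: single k=0 term ⇒ -0.141079;  D = +0.139172-0.023122i
Y_3^{m'}(θ=1.4937,φ=6.0269) and Σ D·Y over m':
  (-0.3909+0.3058i)·(+0.2972+0.2875i)  (+0.3865-0.2535i)·(+0.0682+0.0384i)  (-0.0373+0.0203i)·(-0.3025-0.0793i)  (-0.3463+0.1522i)·(-0.0854+0.0000i)  (+0.4739-0.1629i)·(+0.3025-0.0793i)  (-0.3416+0.0864i)·(+0.0682-0.0384i)  (+0.1392-0.0231i)·(-0.2972+0.2875i)
Y_3^2(R⁻¹ n̂) = -0.049814-0.061078i

Re=-0.0498 Im=-0.0611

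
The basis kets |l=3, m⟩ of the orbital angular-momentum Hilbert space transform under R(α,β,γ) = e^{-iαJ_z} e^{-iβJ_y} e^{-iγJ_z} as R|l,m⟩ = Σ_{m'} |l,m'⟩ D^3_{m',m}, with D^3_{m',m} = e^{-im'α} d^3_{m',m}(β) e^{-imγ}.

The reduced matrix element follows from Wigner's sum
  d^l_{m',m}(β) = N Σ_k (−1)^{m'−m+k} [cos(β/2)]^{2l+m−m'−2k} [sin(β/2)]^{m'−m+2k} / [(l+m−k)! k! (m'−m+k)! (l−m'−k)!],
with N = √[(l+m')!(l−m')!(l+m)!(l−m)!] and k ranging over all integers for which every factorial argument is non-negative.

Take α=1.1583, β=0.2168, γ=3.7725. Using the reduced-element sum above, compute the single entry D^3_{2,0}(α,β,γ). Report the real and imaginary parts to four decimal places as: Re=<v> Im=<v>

Re=-0.0420 Im=-0.0455

D^3_{2,0}(1.1583,0.2168,3.7725) = e^{-i·2·1.1583}·d^3_{2,0}(0.2168)·e^{-i·0·3.7725}. Compute d first:
c=cos(0.2168/2)=0.994130, s=sin(0.2168/2)=0.108188; N=√[120·1·6·6]=65.726707
k∈{0,1} keeps every argument non-negative
  k=0: (−1)^2·65.7267/(12)·0.9941^4·0.1082^2 = +0.062617
  k=1: (−1)^3·65.7267/(12)·0.9941^2·0.1082^4 = -0.000742
d^3_{2,0}(0.2168) = +0.062617 -0.000742 = +0.061875
D = (-0.678562-0.734543i)·(+0.061875)·(+1.000000+0.000000i) = -0.041986-0.045450i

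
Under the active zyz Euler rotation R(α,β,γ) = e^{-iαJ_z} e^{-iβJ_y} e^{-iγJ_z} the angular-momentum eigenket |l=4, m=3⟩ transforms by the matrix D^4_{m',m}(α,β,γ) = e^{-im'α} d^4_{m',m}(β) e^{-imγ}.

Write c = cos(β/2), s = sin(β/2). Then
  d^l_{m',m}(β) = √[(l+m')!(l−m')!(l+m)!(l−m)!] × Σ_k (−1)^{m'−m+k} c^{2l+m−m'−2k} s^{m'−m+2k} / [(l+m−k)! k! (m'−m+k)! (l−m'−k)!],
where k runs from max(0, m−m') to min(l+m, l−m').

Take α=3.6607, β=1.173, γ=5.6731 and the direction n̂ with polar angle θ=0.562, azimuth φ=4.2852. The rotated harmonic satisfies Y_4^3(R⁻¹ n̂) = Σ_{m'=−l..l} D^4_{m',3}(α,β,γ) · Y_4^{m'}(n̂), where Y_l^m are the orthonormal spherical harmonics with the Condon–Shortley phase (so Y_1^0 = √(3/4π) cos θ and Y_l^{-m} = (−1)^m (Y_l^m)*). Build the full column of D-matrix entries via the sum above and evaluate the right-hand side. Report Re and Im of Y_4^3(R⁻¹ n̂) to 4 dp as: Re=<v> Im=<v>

Need the full column D^4_{m',3} for m'=−4..4 at α=3.6607, β=1.173, γ=5.6731.
cos(β/2)=0.832883, sin(β/2)=0.553449
d^4_{-4,3}: single k=7 term ⇒ +0.037469;  D = -0.027027-0.025951i
d^4_{-3,3}: k∈[6..7] ⇒ +0.139551 -0.008803 = +0.130748;  D = +0.126812+0.031839i
d^4_{-2,3}: k∈[5..6] ⇒ +0.336765 -0.049567 = +0.287197;  D = -0.276552+0.077468i
d^4_{-1,3}: k∈[4..5] ⇒ +0.597264 -0.158236 = +0.439028;  D = +0.308312-0.312553i
d^4_{0,3}: k∈[3..4] ⇒ +0.803928 -0.354981 = +0.448947;  D = -0.115181+0.433920i
d^4_{1,3}: k∈[2..3] ⇒ +0.811577 -0.597264 = +0.214313;  D = -0.055023-0.207129i
d^4_{2,3}: k∈[1..2] ⇒ +0.575744 -0.762673 = -0.186929;  D = -0.131298-0.133054i
d^4_{3,3}: k∈[0..1] ⇒ +0.231564 -0.715743 = -0.484179;  D = +0.466257+0.130514i
d^4_{4,3}: single k=0 term ⇒ -0.435221;  D = -0.422100+0.106061i
Y_4^{m'}(θ=0.562,φ=4.2852) and Σ D·Y over m':
  (-0.0270-0.0260i)·(-0.0049+0.0353i)  (+0.1268+0.0318i)·(+0.1536-0.0457i)  (-0.2766+0.0775i)·(-0.2503-0.2874i)  (+0.3083-0.3126i)·(-0.1779+0.3907i)  (-0.1152+0.4339i)·(-0.0567+0.0000i)  (-0.0550-0.2071i)·(+0.1779+0.3907i)  (-0.1313-0.1331i)·(-0.2503+0.2874i)  (+0.4663+0.1305i)·(-0.1536-0.0457i)  (-0.4221+0.1061i)·(-0.0049-0.0353i)
Y_4^3(R⁻¹ n̂) = +0.269688+0.120058i

Re=0.2697 Im=0.1201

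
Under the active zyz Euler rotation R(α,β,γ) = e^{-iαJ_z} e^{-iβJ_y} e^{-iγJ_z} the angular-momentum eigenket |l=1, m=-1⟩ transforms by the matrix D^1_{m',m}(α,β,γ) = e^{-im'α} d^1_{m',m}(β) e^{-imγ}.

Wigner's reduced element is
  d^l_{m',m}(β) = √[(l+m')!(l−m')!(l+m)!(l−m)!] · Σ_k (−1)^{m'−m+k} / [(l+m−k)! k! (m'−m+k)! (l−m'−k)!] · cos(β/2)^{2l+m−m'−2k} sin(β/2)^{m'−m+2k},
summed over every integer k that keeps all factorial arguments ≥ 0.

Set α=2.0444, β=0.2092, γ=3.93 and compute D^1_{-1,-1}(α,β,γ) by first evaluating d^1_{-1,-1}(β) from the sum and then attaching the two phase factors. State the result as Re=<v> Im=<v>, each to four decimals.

D^1_{-1,-1}(2.0444,0.2092,3.93) = e^{-i·-1·2.0444}·d^1_{-1,-1}(0.2092)·e^{-i·-1·3.93}. Compute d first:
Half-angle: c=0.994534, s=0.104409. N=√(1·2·1·2)=2.000000
Admissible k: 0..0 (factorial args all ≥0)
  k=0: (−1)^0·2.0000/(2)·0.9945^2·0.1044^0 = +0.989099
d^1_{-1,-1}(0.2092) = +0.989099
D = (-0.456096+0.889930i)·(+0.989099)·(-0.704976-0.709231i) = +0.942318-0.300589i

Re=0.9423 Im=-0.3006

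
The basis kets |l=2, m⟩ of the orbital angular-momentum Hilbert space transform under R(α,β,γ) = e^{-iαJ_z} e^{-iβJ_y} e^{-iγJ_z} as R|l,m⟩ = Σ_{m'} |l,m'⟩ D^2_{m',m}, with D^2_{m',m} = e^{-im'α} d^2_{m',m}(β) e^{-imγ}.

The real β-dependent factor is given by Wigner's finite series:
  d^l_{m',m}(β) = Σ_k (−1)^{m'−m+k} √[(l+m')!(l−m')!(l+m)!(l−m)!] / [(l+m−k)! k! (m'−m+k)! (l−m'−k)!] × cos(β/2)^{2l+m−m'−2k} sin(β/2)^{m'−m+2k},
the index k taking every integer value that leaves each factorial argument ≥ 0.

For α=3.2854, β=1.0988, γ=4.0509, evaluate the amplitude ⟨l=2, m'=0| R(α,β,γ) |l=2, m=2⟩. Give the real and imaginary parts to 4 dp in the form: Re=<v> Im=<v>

Re=-0.1192 Im=-0.4709

Split into d^2_{0,2}(β=1.0988) × two z-phases.
With c≡cos(β/2)=0.852838 and s≡sin(β/2)=0.522176, N=[2·2·24·1]^{1/2}=9.797959
Admissible k: 2..2 (factorial args all ≥0)
  k=2: (−1)^0·9.7980/(4)·0.8528^2·0.5222^2 = +0.485783
d^2_{0,2}(1.0988) = +0.485783
D = (+1.000000+0.000000i)·(+0.485783)·(-0.245290-0.969450i) = -0.119157-0.470942i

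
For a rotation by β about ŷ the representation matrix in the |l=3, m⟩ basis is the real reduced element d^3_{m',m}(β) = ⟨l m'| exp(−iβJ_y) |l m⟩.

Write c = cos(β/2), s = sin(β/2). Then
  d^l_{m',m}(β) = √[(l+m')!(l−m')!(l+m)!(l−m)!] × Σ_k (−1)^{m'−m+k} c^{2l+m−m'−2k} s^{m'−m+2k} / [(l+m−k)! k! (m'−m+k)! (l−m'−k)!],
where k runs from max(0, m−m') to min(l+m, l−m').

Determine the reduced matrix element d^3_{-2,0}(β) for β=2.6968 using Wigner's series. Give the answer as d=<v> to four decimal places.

d^3_{-2,0}(β=2.6968) via Wigner's sum:
c=cos(2.6968/2)=0.220568, s=sin(2.6968/2)=0.975372; N=√[1·120·6·6]=65.726707
The bounds max(0,m−m')=2 and min(l+m,l−m')=3 give 2 terms
  k=2: (−1)^0·65.7267/(12)·0.2206^4·0.9754^2 = +0.012333
  k=3: (−1)^1·65.7267/(12)·0.2206^2·0.9754^4 = -0.241171
d^3_{-2,0}(2.6968) = +0.012333 -0.241171 = -0.228838

d=-0.2288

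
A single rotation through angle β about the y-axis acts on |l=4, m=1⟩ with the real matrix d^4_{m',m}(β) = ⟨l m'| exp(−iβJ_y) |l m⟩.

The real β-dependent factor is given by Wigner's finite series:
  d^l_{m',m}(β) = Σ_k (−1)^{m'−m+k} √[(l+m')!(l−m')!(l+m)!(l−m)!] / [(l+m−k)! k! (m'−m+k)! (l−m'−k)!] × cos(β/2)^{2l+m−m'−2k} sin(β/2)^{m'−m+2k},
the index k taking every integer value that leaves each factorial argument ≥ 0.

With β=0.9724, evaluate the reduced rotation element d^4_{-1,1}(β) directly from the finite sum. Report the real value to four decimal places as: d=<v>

d=0.2887

d^4_{-1,1}(β=0.9724) via Wigner's sum:
c=cos(0.9724/2)=0.884115, s=sin(0.9724/2)=0.467270; N=√[6·120·120·6]=720.000000
k∈{2,3,4,5} keeps every argument non-negative
  k=2: (−1)^0·720.0000/(72)·0.8841^6·0.4673^2 = +1.042767
  k=3: (−1)^1·720.0000/(24)·0.8841^4·0.4673^4 = -0.873829
  k=4: (−1)^2·720.0000/(48)·0.8841^2·0.4673^6 = +0.122043
  k=5: (−1)^3·720.0000/(720)·0.8841^0·0.4673^8 = -0.002273
d^4_{-1,1}(0.9724) = +1.042767 -0.873829 +0.122043 -0.002273 = +0.288709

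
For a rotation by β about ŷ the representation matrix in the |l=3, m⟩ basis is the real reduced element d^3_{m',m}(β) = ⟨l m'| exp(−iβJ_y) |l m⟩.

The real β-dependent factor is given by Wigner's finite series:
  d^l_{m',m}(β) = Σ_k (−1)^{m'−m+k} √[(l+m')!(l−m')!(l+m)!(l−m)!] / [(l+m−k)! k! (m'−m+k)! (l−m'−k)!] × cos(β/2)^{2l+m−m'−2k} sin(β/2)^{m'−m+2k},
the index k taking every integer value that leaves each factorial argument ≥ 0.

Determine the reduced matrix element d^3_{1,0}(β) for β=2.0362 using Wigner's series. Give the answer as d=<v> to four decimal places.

d^3_{1,0}(β=2.0362) via Wigner's sum:
Half-angle: c=0.524984, s=0.851112. N=√(24·2·6·6)=41.569219
The bounds max(0,m−m')=0 and min(l+m,l−m')=2 give 3 terms
  k=0: (−1)^1·41.5692/(12)·0.5250^5·0.8511^1 = -0.117573
  k=1: (−1)^2·41.5692/(4)·0.5250^3·0.8511^3 = +0.927065
  k=2: (−1)^3·41.5692/(12)·0.5250^1·0.8511^5 = -0.812214
d^3_{1,0}(2.0362) = -0.117573 +0.927065 -0.812214 = -0.002722

d=-0.0027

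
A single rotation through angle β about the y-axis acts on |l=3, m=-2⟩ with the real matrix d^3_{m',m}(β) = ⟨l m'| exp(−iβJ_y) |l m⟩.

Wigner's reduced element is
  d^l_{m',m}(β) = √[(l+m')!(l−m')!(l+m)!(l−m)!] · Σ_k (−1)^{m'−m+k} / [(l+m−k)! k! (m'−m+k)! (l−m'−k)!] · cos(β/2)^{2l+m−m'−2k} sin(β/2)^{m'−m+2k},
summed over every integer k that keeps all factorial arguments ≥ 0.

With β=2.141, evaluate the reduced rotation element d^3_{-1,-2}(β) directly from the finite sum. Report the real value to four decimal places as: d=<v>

d^3_{-1,-2}(β=2.141) via Wigner's sum:
With c≡cos(β/2)=0.479686 and s≡sin(β/2)=0.877440, N=[2·24·1·120]^{1/2}=75.894664
k: max(0,(-2)−(-1))=0 … min(3+(-2),3−(-1))=1
  k=0: (−1)^1·75.8947/(24)·0.4797^5·0.8774^1 = -0.070469
  k=1: (−1)^2·75.8947/(12)·0.4797^3·0.8774^3 = +0.471577
d^3_{-1,-2}(2.141) = -0.070469 +0.471577 = +0.401108

d=0.4011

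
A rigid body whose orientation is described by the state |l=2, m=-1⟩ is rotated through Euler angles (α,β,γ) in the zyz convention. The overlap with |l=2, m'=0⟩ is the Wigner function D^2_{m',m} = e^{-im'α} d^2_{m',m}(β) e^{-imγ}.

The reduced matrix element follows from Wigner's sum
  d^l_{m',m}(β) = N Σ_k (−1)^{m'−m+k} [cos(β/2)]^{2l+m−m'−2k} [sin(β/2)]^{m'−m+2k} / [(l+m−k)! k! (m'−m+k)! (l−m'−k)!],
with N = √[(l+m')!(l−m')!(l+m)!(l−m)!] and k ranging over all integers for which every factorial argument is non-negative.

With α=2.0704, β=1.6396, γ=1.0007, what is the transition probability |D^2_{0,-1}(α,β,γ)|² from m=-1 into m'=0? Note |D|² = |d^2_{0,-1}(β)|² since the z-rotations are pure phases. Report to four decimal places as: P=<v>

First d^2_{0,-1}(β=1.6396), then the phase factors e^{-i(0)α} and e^{-i(-1)γ}:
c=cos(1.6396/2)=0.682367, s=sin(1.6396/2)=0.731009; N=√[2·2·1·6]=4.898979
k∈{0,1} keeps every argument non-negative
  k=0: (−1)^1·4.8990/(2)·0.6824^3·0.7310^1 = -0.568923
  k=1: (−1)^2·4.8990/(2)·0.6824^1·0.7310^3 = +0.652924
d^2_{0,-1}(1.6396) = -0.568923 +0.652924 = +0.084001
|D^2_{0,-1}|² = |d^2_{0,-1}(β)|² = (+0.084001)² = 0.007056 (the z-rotation phases have unit modulus)

P=0.0071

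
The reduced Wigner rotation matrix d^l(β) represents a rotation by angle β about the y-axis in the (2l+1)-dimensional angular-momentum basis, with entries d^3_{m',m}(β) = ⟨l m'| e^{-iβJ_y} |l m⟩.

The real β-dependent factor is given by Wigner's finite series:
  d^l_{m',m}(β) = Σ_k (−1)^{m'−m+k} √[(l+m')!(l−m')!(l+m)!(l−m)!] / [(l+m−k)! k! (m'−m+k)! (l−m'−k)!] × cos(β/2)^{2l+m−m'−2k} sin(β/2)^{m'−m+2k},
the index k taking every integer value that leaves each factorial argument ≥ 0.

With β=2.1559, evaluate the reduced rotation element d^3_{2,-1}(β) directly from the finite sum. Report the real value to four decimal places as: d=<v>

d=0.3360

d^3_{2,-1}(β=2.1559) via Wigner's sum:
c=cos(2.1559/2)=0.473135, s=sin(2.1559/2)=0.880990; N=√[120·1·2·24]=75.894664
k∈{0,1} keeps every argument non-negative
  k=0: (−1)^3·75.8947/(12)·0.4731^3·0.8810^3 = -0.458035
  k=1: (−1)^4·75.8947/(24)·0.4731^1·0.8810^5 = +0.794035
d^3_{2,-1}(2.1559) = -0.458035 +0.794035 = +0.336000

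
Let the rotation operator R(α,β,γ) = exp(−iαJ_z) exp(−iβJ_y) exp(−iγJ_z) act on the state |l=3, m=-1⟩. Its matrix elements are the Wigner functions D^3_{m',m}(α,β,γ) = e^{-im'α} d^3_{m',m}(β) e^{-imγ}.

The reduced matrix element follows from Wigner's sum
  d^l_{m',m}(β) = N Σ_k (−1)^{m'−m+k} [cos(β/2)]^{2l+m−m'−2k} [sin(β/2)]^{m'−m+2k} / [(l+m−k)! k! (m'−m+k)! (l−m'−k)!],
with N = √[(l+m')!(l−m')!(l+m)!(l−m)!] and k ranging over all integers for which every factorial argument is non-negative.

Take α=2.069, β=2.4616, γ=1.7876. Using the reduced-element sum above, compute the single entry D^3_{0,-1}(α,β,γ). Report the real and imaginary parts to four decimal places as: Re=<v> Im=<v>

Split into d^3_{0,-1}(β=2.4616) × two z-phases.
Half-angle: c=0.333484, s=0.942756. N=√(6·6·2·24)=41.569219
Admissible k: 0..2 (factorial args all ≥0)
  k=0: (−1)^1·41.5692/(12)·0.3335^5·0.9428^1 = -0.013470
  k=1: (−1)^2·41.5692/(4)·0.3335^3·0.9428^3 = +0.322948
  k=2: (−1)^3·41.5692/(12)·0.3335^1·0.9428^5 = -0.860323
d^3_{0,-1}(2.4616) = -0.013470 +0.322948 -0.860323 = -0.550844
Attach z-rotation phases: D = e^{-i(0)(2.069)}·(-0.550844)·e^{-i(-1)(1.7876)} = +0.118492-0.537949i

Re=0.1185 Im=-0.5379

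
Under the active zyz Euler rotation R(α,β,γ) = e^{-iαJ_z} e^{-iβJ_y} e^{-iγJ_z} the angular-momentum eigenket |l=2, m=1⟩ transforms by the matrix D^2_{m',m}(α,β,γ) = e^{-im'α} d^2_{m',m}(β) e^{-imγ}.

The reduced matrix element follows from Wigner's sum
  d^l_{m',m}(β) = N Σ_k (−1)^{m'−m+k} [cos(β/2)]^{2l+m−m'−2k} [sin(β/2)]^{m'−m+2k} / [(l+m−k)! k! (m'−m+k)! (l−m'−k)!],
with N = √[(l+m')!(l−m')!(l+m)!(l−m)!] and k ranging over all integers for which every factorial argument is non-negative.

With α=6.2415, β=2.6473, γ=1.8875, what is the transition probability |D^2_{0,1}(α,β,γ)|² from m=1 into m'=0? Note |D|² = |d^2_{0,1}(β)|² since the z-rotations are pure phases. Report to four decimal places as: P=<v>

P=0.2616

D^2_{0,1}(6.2415,2.6473,1.8875) = e^{-i·0·6.2415}·d^2_{0,1}(2.6473)·e^{-i·1·1.8875}. Compute d first:
Half-angle: c=0.244638, s=0.969614. N=√(2·2·6·1)=4.898979
k∈{1,2} keeps every argument non-negative
  k=1: (−1)^0·4.8990/(2)·0.2446^3·0.9696^1 = +0.034773
  k=2: (−1)^1·4.8990/(2)·0.2446^1·0.9696^3 = -0.546257
d^2_{0,1}(2.6473) = +0.034773 -0.546257 = -0.511483
|D^2_{0,1}|² = |d^2_{0,1}(β)|² = (-0.511483)² = 0.261615 (the z-rotation phases have unit modulus)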